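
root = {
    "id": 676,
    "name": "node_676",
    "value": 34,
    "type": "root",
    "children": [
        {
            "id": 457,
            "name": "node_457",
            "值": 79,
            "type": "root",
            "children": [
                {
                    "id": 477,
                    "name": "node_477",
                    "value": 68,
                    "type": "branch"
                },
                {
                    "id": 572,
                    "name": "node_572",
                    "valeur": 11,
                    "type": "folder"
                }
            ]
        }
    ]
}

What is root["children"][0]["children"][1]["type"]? "folder"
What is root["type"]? "root"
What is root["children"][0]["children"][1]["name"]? "node_572"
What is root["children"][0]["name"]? "node_457"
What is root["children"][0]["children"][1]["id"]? 572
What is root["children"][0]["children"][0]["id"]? 477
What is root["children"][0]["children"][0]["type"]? "branch"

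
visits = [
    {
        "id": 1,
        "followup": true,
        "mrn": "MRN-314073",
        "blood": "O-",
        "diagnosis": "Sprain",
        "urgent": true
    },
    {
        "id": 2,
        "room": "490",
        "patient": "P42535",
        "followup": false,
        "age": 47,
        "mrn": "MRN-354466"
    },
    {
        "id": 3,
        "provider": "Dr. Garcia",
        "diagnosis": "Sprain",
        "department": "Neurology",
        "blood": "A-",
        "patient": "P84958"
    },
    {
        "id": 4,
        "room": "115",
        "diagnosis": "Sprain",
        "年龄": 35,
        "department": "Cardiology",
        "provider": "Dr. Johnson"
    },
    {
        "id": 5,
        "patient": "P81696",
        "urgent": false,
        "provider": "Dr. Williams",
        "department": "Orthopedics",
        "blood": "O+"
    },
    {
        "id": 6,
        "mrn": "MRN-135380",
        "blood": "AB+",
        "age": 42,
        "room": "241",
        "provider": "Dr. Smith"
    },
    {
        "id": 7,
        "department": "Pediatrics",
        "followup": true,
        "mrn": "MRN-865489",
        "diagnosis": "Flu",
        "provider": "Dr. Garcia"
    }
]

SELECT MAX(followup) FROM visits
True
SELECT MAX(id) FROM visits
7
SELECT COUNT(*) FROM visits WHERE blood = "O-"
1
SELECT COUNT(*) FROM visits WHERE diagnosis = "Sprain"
3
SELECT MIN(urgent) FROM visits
False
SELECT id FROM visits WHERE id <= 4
[1, 2, 3, 4]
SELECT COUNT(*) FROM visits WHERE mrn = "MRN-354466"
1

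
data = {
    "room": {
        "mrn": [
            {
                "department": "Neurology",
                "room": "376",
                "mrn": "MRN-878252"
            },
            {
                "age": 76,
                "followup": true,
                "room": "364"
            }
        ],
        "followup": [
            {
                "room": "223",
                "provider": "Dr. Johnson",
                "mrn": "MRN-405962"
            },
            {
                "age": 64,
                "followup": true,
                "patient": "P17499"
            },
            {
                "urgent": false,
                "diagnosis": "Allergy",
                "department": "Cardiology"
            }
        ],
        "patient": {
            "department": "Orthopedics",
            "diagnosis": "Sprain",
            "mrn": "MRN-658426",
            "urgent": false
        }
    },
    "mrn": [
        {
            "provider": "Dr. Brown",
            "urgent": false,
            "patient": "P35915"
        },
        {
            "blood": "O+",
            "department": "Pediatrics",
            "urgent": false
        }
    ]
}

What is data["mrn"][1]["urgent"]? False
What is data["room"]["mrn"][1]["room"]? "364"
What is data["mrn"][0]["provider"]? "Dr. Brown"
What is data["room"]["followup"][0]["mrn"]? "MRN-405962"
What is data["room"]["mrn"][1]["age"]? 76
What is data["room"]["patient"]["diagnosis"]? "Sprain"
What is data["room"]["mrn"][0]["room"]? "376"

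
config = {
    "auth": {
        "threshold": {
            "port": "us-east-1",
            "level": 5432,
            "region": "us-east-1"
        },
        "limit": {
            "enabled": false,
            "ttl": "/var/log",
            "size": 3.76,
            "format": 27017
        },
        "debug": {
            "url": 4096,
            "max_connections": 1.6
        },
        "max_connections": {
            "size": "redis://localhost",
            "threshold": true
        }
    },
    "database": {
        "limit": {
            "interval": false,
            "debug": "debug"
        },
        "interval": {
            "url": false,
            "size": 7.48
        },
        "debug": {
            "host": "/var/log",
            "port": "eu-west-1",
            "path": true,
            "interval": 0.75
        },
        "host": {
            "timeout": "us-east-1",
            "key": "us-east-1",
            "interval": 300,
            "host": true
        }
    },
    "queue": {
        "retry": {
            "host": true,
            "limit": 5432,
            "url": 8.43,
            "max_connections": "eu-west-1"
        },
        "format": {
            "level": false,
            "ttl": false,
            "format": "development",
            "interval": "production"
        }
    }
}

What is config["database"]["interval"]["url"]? False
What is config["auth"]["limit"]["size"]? 3.76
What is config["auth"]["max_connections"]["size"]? "redis://localhost"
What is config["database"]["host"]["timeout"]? "us-east-1"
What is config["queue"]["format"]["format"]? "development"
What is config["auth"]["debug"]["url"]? 4096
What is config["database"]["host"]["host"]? True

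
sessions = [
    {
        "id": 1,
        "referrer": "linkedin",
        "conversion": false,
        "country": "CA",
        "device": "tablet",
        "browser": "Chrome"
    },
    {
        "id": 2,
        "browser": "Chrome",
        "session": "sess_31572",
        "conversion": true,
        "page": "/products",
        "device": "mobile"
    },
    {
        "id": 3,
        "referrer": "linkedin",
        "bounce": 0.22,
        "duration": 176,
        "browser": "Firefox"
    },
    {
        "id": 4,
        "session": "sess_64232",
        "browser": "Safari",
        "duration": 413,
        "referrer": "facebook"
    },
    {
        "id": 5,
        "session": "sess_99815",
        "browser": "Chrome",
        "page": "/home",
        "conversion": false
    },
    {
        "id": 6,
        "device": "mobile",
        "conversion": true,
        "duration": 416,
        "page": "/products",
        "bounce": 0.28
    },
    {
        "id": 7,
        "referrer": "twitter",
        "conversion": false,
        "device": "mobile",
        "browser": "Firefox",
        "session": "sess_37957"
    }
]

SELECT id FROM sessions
[1, 2, 3, 4, 5, 6, 7]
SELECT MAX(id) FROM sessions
7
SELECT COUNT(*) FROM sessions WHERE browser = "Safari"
1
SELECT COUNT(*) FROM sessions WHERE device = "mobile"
3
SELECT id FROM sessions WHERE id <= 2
[1, 2]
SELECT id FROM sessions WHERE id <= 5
[1, 2, 3, 4, 5]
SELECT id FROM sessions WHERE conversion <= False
[1, 5, 7]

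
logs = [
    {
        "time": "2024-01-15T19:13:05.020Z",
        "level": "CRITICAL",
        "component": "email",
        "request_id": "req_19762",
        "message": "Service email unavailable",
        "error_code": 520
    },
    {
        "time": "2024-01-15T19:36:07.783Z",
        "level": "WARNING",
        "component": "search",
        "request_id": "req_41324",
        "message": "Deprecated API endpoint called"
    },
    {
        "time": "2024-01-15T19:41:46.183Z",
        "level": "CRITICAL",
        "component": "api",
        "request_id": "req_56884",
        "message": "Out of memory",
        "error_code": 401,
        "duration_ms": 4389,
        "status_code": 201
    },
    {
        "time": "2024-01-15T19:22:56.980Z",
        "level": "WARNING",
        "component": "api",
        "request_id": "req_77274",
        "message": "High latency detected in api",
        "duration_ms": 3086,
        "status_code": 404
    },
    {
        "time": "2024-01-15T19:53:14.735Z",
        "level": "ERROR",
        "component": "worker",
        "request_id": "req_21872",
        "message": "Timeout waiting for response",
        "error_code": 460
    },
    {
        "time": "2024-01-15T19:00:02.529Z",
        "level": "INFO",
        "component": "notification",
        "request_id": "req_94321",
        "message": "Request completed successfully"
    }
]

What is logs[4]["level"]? "ERROR"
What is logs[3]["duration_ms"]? 3086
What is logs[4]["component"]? "worker"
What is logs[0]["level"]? "CRITICAL"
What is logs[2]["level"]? "CRITICAL"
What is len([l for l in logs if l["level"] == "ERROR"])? 1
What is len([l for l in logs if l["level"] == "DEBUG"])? 0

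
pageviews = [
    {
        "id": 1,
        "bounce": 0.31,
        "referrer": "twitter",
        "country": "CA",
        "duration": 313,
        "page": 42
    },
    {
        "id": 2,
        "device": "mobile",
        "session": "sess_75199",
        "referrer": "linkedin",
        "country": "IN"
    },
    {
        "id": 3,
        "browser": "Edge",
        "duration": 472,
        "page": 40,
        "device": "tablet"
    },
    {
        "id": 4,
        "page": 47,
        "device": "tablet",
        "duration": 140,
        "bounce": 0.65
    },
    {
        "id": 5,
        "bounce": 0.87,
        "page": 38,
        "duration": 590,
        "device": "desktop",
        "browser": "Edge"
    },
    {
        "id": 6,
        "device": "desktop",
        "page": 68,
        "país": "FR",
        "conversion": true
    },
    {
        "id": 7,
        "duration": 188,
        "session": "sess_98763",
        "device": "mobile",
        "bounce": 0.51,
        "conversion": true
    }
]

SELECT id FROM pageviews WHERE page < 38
[]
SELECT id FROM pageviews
[1, 2, 3, 4, 5, 6, 7]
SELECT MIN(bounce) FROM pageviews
0.31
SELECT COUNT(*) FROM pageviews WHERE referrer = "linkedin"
1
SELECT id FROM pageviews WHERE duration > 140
[1, 3, 5, 7]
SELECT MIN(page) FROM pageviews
38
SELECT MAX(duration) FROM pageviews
590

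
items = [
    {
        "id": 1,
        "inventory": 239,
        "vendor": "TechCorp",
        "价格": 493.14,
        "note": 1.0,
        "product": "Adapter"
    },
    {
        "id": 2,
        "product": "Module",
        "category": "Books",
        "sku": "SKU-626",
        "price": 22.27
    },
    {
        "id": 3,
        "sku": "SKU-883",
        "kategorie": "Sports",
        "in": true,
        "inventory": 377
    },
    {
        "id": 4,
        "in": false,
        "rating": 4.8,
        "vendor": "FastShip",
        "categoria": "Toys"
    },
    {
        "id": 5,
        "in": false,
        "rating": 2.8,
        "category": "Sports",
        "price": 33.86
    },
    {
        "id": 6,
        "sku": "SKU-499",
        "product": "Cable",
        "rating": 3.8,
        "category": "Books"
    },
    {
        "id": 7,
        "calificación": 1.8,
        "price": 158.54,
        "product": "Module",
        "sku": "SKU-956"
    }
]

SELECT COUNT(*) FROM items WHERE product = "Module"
2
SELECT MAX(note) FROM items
1.0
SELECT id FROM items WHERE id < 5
[1, 2, 3, 4]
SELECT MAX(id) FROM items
7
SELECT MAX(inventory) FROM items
377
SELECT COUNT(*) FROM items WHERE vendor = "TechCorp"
1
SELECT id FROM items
[1, 2, 3, 4, 5, 6, 7]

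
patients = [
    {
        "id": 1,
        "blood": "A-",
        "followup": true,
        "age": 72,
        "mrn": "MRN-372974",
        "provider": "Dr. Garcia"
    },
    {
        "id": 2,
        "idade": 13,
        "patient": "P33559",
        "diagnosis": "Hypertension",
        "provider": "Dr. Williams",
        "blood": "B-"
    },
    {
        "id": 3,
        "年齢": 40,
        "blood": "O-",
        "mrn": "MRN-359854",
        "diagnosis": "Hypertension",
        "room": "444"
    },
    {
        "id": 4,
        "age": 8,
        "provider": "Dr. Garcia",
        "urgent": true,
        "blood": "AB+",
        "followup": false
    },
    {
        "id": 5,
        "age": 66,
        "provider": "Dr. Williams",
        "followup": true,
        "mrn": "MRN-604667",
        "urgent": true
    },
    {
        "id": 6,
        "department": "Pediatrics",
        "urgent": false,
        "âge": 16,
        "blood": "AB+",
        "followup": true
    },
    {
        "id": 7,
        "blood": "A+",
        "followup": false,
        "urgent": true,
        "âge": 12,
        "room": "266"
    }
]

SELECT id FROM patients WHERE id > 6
[7]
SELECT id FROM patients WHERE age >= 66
[1, 5]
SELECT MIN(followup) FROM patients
False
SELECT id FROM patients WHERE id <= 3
[1, 2, 3]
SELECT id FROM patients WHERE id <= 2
[1, 2]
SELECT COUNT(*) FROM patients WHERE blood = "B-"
1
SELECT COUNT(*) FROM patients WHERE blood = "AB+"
2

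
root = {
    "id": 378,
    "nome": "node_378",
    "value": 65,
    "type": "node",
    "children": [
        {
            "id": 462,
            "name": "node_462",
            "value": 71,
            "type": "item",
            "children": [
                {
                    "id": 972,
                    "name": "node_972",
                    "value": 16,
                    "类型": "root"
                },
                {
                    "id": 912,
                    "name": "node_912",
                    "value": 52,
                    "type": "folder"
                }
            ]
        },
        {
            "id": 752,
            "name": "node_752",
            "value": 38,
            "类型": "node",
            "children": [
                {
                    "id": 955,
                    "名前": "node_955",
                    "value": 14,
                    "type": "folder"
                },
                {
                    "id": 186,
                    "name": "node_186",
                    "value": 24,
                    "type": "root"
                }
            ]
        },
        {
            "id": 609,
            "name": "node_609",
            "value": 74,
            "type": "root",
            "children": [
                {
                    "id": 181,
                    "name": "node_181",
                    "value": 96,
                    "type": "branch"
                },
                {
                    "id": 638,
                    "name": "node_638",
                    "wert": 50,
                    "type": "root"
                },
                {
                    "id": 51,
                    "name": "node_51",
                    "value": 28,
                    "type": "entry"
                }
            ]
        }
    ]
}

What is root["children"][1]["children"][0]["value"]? 14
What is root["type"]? "node"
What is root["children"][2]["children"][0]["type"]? "branch"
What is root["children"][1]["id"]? 752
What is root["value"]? 65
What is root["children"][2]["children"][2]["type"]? "entry"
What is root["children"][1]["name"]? "node_752"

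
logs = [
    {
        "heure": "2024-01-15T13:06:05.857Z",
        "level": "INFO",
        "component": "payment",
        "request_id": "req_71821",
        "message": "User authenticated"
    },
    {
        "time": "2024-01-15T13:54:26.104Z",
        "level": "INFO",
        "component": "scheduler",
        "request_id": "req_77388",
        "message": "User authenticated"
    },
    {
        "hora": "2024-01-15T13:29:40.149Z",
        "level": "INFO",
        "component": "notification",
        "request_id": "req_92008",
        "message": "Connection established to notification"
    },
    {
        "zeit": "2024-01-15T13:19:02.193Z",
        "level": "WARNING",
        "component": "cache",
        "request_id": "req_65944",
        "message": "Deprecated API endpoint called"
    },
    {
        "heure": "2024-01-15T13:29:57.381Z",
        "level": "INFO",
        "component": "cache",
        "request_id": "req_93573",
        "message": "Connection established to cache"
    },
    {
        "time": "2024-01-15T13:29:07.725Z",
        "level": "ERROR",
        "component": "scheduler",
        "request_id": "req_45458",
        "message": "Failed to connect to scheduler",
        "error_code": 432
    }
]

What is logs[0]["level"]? "INFO"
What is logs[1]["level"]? "INFO"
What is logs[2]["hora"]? "2024-01-15T13:29:40.149Z"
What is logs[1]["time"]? "2024-01-15T13:54:26.104Z"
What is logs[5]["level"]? "ERROR"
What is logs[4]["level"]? "INFO"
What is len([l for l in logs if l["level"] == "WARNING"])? 1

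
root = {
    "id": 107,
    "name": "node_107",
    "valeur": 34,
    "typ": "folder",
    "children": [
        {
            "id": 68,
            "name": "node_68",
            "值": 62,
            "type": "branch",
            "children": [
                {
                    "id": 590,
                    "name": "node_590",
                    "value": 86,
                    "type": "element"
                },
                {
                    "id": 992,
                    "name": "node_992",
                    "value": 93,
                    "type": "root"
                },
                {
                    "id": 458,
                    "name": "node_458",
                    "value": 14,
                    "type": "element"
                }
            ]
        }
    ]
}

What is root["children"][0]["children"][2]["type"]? "element"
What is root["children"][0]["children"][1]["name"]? "node_992"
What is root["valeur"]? 34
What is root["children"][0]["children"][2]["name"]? "node_458"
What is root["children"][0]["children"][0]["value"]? 86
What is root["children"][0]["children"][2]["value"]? 14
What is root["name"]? "node_107"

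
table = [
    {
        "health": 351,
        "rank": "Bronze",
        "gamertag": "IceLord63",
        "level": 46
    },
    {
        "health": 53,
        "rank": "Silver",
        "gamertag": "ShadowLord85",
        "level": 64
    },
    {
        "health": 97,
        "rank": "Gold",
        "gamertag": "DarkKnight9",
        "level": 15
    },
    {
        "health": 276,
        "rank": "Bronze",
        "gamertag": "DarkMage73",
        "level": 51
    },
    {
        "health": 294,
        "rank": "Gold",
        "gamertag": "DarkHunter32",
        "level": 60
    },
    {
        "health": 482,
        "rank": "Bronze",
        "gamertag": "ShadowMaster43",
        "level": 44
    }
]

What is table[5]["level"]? 44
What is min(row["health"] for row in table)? 53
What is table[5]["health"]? 482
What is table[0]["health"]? 351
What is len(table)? 6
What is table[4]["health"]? 294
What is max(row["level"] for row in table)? 64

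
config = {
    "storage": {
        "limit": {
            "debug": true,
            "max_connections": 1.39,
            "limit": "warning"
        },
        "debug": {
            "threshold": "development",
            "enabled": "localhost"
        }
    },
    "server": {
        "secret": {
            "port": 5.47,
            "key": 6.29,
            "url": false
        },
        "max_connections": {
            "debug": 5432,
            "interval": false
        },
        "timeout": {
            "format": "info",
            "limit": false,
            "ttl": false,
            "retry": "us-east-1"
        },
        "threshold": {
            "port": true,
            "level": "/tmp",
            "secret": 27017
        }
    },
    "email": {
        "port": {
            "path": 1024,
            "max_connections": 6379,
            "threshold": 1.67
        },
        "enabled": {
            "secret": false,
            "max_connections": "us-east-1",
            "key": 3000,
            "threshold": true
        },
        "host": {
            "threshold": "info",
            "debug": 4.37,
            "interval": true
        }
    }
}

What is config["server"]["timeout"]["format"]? "info"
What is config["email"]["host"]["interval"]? True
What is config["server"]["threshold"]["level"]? "/tmp"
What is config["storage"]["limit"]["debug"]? True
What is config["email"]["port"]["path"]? 1024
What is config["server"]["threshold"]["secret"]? 27017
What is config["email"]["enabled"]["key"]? 3000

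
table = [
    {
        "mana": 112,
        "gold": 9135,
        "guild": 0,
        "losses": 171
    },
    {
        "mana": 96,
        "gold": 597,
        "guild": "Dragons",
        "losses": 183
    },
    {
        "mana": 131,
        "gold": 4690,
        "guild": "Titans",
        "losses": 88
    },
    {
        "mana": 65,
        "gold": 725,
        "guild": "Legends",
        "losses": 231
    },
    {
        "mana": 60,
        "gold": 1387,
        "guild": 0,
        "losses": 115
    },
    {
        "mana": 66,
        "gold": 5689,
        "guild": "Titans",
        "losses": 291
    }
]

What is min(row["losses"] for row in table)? 88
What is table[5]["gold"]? 5689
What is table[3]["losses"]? 231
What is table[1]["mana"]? 96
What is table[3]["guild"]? "Legends"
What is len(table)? 6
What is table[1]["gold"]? 597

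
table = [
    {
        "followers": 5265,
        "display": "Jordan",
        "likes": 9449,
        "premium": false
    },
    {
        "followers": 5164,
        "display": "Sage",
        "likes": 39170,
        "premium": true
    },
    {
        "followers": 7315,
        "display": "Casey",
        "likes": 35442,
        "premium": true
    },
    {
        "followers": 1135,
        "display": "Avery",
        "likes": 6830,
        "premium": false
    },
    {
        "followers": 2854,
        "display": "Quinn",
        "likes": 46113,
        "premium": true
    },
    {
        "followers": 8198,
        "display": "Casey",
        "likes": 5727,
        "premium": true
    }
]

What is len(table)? 6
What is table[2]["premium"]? True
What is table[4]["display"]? "Quinn"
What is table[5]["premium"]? True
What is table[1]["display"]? "Sage"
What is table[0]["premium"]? False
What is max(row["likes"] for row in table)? 46113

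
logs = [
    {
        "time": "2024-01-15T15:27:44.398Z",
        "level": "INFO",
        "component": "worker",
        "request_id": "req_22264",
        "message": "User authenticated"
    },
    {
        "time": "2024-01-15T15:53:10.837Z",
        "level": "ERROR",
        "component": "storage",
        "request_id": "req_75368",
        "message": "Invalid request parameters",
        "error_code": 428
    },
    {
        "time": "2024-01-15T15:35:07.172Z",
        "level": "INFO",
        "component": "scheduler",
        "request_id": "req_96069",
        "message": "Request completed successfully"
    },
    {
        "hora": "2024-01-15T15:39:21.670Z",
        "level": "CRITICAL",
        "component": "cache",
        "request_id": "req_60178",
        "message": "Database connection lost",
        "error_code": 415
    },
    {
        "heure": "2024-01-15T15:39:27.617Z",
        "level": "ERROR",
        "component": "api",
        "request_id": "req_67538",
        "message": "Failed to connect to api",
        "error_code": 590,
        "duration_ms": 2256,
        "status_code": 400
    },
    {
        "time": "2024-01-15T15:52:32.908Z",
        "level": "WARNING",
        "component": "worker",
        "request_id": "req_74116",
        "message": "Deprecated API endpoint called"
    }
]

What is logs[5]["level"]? "WARNING"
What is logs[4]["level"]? "ERROR"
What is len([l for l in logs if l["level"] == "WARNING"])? 1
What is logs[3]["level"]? "CRITICAL"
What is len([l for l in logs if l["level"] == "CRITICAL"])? 1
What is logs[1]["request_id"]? "req_75368"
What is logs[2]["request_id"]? "req_96069"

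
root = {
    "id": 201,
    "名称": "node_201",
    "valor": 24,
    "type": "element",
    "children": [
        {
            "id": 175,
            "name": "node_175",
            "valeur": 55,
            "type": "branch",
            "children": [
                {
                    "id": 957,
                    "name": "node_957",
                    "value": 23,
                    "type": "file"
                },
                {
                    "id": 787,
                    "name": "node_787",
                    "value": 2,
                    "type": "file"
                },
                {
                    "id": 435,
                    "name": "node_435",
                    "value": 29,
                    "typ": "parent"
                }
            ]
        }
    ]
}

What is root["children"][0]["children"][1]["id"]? 787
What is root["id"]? 201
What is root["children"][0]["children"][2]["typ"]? "parent"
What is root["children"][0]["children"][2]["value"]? 29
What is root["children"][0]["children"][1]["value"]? 2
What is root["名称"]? "node_201"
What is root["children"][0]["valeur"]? 55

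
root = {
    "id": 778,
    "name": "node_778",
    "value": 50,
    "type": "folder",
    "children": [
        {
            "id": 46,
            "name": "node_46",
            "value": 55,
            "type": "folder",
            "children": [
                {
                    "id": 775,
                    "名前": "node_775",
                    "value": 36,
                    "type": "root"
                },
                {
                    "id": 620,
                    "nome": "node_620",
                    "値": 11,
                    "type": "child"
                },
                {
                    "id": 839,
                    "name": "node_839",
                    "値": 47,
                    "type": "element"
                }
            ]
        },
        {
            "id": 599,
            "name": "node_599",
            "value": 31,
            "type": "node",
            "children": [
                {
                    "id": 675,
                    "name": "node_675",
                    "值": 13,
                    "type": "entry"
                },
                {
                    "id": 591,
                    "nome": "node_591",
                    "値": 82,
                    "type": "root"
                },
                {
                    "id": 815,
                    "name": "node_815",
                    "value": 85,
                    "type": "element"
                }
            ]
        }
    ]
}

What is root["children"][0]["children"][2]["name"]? "node_839"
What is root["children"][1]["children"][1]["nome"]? "node_591"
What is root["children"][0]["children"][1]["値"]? 11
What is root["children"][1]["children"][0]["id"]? 675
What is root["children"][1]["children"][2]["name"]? "node_815"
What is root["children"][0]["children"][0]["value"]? 36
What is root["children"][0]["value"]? 55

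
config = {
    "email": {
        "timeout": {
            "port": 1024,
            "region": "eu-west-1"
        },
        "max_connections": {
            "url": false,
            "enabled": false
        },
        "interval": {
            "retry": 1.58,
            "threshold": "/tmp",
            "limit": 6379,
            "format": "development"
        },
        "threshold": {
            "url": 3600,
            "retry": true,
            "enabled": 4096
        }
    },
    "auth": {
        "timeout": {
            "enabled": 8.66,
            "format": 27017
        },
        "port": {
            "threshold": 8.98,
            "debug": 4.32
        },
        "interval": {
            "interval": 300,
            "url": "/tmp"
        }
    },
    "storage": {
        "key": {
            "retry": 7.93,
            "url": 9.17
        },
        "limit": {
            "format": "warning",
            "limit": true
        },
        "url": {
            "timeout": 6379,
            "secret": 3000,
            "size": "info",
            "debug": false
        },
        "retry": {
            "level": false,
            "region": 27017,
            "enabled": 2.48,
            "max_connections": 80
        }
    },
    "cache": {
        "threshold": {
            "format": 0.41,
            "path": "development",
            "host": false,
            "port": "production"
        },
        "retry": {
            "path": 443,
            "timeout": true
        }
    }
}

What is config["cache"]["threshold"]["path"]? "development"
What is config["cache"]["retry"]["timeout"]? True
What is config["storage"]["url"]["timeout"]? 6379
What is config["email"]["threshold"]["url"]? 3600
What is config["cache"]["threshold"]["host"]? False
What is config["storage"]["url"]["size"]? "info"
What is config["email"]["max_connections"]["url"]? False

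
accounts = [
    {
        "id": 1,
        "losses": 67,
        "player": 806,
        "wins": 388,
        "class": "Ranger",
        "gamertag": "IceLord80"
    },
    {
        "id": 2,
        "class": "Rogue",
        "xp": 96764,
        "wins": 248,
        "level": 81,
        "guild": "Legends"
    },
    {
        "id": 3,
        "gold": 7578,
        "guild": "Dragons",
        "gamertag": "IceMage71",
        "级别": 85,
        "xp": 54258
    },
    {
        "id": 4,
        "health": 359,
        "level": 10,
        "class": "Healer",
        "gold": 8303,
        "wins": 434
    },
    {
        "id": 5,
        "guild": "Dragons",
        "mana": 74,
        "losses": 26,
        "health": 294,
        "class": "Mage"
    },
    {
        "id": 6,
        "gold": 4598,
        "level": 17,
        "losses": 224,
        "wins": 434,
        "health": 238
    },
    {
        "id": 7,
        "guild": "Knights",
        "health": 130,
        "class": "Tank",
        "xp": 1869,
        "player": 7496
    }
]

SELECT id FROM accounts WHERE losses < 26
[]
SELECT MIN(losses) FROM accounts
26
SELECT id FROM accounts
[1, 2, 3, 4, 5, 6, 7]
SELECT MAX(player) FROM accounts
7496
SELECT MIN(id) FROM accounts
1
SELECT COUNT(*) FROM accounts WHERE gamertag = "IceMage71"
1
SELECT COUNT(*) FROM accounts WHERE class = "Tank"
1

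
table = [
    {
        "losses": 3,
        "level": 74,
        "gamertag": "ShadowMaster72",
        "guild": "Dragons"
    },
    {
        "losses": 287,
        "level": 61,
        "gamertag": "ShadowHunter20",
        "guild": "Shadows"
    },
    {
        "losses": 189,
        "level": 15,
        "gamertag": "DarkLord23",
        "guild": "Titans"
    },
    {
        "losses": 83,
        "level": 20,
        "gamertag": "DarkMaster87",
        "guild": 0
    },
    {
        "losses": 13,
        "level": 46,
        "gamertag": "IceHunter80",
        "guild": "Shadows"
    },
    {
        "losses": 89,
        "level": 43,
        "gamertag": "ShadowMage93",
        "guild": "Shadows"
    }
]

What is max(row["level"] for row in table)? 74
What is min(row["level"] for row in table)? 15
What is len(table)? 6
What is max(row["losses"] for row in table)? 287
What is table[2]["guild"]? "Titans"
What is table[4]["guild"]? "Shadows"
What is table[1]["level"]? 61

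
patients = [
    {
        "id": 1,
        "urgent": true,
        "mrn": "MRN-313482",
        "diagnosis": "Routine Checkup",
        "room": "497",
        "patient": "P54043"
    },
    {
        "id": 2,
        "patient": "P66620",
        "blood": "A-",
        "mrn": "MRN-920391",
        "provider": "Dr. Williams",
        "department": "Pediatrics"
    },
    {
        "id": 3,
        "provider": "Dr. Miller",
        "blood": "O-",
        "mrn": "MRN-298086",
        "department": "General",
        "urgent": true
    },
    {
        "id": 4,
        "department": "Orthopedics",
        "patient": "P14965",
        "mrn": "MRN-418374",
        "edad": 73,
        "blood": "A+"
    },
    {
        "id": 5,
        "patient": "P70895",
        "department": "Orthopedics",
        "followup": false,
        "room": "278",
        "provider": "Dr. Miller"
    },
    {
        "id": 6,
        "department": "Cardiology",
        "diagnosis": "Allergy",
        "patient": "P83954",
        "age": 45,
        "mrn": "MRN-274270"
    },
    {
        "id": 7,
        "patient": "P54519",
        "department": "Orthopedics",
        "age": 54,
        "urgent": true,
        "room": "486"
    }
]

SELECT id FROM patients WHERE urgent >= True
[1, 3, 7]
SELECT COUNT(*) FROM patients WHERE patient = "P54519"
1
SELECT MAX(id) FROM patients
7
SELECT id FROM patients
[1, 2, 3, 4, 5, 6, 7]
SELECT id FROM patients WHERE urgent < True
[]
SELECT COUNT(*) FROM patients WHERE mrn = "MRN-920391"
1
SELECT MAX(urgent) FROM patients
True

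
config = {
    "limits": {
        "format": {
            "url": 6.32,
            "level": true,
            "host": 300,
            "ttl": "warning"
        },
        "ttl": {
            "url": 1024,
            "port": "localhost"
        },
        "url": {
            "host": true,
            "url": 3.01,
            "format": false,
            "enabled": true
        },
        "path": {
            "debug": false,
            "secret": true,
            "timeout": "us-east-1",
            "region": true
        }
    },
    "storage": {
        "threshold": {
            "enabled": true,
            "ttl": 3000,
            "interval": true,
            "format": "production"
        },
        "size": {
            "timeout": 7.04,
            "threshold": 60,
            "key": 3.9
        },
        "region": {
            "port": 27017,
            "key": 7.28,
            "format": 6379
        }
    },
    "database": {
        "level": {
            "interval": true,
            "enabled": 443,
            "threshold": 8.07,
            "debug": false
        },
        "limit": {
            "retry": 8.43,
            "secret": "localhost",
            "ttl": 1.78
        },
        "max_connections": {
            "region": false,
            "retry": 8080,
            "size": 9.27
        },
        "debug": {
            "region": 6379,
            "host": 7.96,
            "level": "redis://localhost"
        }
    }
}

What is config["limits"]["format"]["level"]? True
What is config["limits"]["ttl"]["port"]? "localhost"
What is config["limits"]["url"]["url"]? 3.01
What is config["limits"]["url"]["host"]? True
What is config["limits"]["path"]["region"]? True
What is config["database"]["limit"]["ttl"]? 1.78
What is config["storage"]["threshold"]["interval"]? True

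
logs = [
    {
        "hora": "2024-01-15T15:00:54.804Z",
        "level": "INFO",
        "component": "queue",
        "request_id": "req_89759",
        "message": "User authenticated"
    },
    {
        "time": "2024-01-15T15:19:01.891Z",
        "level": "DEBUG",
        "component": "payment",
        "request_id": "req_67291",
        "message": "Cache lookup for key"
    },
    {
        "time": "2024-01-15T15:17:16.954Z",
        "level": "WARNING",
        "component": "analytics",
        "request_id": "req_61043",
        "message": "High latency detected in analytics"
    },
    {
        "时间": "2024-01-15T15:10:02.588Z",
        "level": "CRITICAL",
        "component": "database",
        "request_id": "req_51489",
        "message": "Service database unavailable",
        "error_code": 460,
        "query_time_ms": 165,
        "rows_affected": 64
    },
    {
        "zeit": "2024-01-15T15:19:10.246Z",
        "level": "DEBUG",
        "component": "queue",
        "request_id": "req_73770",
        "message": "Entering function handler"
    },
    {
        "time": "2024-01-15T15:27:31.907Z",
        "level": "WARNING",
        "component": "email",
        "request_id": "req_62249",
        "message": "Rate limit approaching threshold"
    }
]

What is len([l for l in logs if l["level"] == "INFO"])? 1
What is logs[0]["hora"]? "2024-01-15T15:00:54.804Z"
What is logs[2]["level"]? "WARNING"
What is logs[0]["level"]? "INFO"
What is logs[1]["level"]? "DEBUG"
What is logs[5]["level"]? "WARNING"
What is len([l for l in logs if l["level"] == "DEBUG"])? 2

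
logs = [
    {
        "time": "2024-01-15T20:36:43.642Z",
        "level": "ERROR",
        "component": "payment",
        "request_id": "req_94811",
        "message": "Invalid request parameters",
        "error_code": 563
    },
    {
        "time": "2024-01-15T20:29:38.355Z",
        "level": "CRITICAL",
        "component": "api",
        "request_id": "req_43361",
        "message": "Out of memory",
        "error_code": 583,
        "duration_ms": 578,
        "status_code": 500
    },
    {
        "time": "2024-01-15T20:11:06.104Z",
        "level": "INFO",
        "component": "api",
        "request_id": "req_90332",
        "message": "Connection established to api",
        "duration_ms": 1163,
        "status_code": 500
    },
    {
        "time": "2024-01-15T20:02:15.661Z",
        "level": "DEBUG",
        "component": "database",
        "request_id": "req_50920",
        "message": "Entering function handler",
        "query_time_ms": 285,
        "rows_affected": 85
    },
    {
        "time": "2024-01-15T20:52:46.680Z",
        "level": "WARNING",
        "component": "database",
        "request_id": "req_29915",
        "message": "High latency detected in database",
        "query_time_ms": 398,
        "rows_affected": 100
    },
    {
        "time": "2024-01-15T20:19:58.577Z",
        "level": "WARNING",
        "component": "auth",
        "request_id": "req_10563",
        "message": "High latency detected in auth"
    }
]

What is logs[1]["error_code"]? 583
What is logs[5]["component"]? "auth"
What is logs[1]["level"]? "CRITICAL"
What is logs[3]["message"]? "Entering function handler"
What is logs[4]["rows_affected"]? 100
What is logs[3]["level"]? "DEBUG"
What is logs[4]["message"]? "High latency detected in database"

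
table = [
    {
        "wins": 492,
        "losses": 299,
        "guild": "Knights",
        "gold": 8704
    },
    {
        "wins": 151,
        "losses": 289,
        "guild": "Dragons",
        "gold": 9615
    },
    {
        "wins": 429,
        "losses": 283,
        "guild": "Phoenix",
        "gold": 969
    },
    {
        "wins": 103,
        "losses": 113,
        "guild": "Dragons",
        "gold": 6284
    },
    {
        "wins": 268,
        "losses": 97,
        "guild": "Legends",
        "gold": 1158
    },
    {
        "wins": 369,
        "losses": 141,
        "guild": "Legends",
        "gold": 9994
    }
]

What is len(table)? 6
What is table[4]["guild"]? "Legends"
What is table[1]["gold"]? 9615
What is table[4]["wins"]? 268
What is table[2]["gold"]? 969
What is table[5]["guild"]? "Legends"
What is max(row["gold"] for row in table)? 9994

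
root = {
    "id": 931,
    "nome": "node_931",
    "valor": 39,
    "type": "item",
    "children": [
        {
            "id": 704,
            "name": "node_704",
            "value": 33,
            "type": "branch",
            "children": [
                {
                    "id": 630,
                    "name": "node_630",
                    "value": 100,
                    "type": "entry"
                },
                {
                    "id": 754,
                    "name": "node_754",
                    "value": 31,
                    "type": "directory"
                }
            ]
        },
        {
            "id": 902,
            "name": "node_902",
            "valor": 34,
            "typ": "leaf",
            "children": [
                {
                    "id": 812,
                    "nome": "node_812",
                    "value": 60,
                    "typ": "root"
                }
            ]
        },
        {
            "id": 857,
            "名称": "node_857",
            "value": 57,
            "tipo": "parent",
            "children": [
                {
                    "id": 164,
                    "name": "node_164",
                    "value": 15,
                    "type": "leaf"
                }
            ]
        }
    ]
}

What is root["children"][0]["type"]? "branch"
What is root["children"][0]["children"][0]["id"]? 630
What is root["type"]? "item"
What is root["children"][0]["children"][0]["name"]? "node_630"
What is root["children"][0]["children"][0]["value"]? 100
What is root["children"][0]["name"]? "node_704"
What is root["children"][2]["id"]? 857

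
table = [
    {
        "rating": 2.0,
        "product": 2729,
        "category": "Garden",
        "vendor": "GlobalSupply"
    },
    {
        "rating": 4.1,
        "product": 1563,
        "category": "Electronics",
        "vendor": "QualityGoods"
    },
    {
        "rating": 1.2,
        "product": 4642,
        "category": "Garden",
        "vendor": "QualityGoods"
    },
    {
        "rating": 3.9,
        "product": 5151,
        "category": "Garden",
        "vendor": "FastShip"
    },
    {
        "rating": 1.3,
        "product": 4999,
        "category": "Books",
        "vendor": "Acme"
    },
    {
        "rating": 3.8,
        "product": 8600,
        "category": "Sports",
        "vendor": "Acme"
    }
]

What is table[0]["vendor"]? "GlobalSupply"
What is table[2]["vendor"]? "QualityGoods"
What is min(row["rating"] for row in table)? 1.2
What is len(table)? 6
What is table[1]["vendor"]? "QualityGoods"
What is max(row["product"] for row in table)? 8600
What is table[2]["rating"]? 1.2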